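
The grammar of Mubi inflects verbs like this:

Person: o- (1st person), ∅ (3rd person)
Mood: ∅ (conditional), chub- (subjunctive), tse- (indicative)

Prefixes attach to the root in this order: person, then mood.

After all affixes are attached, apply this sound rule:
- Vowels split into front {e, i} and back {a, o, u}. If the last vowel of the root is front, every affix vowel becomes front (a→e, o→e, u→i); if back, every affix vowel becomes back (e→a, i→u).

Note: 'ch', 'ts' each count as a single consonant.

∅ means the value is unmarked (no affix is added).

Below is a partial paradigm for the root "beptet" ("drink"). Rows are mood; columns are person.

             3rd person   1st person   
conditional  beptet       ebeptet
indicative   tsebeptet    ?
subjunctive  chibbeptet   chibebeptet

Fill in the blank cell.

tseebeptet

Attach person 1st person o- → obeptet.
Attach mood indicative tse- → tseobeptet.
Apply vowel harmony: tseobeptet → tseebeptet.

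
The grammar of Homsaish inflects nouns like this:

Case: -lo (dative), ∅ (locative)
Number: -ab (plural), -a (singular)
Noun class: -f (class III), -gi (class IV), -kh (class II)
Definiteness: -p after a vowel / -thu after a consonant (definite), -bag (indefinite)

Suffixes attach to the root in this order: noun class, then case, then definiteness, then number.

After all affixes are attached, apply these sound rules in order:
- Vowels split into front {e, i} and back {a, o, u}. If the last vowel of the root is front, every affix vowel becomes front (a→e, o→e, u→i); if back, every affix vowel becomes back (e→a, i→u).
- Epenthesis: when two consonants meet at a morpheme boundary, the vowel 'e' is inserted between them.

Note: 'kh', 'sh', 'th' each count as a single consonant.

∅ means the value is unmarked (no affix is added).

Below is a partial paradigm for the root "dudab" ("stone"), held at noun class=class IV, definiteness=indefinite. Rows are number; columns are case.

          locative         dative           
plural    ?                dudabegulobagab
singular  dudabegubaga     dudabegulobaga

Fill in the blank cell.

Attach noun class class IV -gi → dudabgi.
case = locative: zero marking, form stays dudabgi.
Attach definiteness indefinite -bag → dudabgibag.
Attach number plural -ab → dudabgibagab.
Apply vowel harmony: dudabgibagab → dudabgubagab.
Apply epenthesis: dudabgubagab → dudabegubagab.

dudabegubagab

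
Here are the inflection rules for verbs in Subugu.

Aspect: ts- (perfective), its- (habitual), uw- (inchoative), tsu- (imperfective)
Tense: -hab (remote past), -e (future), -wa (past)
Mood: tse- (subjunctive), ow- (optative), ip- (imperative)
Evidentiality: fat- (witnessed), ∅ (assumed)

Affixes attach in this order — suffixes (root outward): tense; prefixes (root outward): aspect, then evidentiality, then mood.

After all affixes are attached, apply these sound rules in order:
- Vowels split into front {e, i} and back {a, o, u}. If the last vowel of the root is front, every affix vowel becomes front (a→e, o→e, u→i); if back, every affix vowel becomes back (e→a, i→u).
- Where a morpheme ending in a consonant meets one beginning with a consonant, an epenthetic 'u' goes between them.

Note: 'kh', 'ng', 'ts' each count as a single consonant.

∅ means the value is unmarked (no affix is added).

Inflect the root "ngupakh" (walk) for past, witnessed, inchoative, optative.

owufatuwungupakhuwa

Attach aspect inchoative uw- → uwngupakh.
Attach evidentiality witnessed fat- → fatuwngupakh.
Attach mood optative ow- → owfatuwngupakh.
Attach tense past -wa → owfatuwngupakhwa.
Vowel harmony: no change.
Apply epenthesis: owfatuwngupakhwa → owufatuwungupakhuwa.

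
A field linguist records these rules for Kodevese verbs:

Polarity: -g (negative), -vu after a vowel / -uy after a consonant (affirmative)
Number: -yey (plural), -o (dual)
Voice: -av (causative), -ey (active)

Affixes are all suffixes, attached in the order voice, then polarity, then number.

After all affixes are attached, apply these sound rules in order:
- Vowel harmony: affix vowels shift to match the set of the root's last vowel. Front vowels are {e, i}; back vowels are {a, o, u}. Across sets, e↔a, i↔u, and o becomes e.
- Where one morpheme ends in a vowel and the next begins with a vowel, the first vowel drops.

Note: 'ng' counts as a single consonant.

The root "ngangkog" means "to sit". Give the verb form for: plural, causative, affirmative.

ngangkogavuyyay

Attach voice causative -av → ngangkogav.
Attach polarity affirmative -uy (after consonant 'v') → ngangkogavuy.
Attach number plural -yey → ngangkogavuyyey.
Apply vowel harmony: ngangkogavuyyey → ngangkogavuyyay.
Vowel deletion: no change.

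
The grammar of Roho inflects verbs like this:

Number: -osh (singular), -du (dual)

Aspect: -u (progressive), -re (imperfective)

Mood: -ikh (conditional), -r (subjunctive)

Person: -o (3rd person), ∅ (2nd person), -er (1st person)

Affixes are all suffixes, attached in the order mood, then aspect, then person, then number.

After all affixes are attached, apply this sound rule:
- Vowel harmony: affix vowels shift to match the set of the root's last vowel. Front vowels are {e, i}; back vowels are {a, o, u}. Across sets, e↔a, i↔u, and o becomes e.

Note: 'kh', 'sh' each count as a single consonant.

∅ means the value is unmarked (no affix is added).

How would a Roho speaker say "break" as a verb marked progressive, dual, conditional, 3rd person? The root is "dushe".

dusheikhiedi

Attach mood conditional -ikh → dusheikh.
Attach aspect progressive -u → dusheikhu.
Attach person 3rd person -o → dusheikhuo.
Attach number dual -du → dusheikhuodu.
Apply vowel harmony: dusheikhuodu → dusheikhiedi.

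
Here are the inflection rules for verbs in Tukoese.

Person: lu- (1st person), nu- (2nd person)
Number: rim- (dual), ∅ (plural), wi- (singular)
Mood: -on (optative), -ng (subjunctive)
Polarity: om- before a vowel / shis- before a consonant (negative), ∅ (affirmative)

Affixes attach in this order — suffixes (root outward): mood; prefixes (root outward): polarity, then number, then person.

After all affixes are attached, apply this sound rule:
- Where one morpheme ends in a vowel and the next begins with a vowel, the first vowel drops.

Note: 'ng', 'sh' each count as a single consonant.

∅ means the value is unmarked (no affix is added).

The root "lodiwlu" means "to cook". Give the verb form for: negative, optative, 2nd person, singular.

Attach polarity negative shis- (before consonant 'l') → shislodiwlu.
Attach number singular wi- → wishislodiwlu.
Attach mood optative -on → wishislodiwluon.
Attach person 2nd person nu- → nuwishislodiwluon.
Apply vowel deletion: nuwishislodiwluon → nuwishislodiwlon.

nuwishislodiwlon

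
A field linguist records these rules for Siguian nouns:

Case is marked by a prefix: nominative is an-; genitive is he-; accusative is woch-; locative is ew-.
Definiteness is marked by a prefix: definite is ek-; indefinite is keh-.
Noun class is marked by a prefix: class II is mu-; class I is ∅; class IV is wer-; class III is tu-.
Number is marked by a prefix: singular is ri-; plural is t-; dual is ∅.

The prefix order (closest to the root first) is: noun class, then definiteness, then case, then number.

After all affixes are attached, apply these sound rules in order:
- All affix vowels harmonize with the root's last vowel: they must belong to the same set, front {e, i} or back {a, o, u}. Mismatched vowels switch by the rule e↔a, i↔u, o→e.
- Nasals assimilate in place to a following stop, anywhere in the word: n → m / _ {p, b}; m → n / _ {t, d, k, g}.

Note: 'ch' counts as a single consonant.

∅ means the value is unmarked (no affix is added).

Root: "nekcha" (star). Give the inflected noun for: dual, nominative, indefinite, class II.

ankahmunekcha

Attach noun class class II mu- → munekcha.
Attach definiteness indefinite keh- → kehmunekcha.
Attach case nominative an- → ankehmunekcha.
number = dual: zero marking, form stays ankehmunekcha.
Apply vowel harmony: ankehmunekcha → ankahmunekcha.
Nasal assimilation: no change.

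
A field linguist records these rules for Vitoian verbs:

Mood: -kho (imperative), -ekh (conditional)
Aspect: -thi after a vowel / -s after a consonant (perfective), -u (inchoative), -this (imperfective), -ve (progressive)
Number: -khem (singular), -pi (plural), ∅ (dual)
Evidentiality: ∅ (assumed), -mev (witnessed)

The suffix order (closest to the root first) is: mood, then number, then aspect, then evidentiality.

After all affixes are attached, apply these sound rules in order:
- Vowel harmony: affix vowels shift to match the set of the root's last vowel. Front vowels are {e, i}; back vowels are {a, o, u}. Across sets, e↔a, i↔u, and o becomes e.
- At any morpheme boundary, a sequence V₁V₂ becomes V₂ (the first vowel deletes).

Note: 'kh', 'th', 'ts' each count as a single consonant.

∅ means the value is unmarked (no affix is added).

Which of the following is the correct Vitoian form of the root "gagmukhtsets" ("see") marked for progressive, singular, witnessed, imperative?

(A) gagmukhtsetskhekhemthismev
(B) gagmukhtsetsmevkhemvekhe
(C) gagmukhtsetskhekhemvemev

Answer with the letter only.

Attach mood imperative -kho → gagmukhtsetskho.
Attach number singular -khem → gagmukhtsetskhokhem.
Attach aspect progressive -ve → gagmukhtsetskhokhemve.
Attach evidentiality witnessed -mev → gagmukhtsetskhokhemvemev.
Apply vowel harmony: gagmukhtsetskhokhemvemev → gagmukhtsetskhekhemvemev.
Vowel deletion: no change.
So the correct form is gagmukhtsetskhekhemvemev, option (C).
(A) gagmukhtsetskhekhemthismev is wrong: it uses imperfective instead of progressive for aspect.
(B) gagmukhtsetsmevkhemvekhe is wrong: it has the affixes in the wrong order.

C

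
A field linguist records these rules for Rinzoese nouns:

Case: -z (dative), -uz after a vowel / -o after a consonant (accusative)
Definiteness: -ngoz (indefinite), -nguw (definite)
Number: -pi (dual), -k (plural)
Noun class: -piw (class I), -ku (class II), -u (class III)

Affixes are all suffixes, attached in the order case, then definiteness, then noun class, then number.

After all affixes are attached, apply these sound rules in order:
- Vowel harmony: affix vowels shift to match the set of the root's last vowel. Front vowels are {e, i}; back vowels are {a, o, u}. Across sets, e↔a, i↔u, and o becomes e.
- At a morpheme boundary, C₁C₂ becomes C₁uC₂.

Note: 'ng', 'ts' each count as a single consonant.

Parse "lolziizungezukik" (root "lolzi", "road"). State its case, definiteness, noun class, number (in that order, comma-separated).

Segment: lolzi-uz-ngoz-ku-k.
case: -uz/o → accusative.
definiteness: -ngoz → indefinite.
noun class: -ku → class II.
number: -k → plural.

accusative, indefinite, class II, plural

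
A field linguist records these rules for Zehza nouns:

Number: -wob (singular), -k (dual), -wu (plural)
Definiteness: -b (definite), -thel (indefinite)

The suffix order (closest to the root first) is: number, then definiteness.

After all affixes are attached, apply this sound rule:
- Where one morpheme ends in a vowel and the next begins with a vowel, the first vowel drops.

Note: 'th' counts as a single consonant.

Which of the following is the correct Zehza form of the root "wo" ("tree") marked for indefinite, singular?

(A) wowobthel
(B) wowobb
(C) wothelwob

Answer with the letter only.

Attach number singular -wob → wowob.
Attach definiteness indefinite -thel → wowobthel.
Vowel deletion: no change.
So the correct form is wowobthel, option (A).
(B) wowobb is wrong: it uses definite instead of indefinite for definiteness.
(C) wothelwob is wrong: it has the affixes in the wrong order.

A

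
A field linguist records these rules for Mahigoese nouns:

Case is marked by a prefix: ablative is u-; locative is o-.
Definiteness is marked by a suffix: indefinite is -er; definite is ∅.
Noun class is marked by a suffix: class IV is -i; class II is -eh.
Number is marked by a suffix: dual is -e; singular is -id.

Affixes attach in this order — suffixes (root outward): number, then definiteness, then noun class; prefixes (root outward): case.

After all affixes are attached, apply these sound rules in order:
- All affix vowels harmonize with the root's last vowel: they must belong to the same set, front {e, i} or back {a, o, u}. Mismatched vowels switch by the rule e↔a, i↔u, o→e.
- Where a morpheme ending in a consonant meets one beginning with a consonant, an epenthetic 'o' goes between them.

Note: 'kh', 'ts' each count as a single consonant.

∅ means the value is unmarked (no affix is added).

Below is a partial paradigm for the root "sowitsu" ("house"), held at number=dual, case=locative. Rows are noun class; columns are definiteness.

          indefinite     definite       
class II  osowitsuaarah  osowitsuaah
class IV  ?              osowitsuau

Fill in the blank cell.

osowitsuaaru

Attach number dual -e → sowitsue.
Attach definiteness indefinite -er → sowitsueer.
Attach case locative o- → osowitsueer.
Attach noun class class IV -i → osowitsueeri.
Apply vowel harmony: osowitsueeri → osowitsuaaru.
Epenthesis: no change.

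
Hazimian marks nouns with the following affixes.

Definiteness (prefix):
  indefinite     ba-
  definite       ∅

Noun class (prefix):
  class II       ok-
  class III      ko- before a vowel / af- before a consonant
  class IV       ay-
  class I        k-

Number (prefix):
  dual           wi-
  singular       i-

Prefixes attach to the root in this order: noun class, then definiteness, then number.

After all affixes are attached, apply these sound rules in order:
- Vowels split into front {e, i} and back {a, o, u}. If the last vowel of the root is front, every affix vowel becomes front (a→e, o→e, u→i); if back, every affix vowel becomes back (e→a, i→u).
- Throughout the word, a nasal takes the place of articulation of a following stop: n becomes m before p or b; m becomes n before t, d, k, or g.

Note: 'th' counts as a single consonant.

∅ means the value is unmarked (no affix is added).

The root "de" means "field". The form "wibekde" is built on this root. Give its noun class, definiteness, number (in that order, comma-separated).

class I, indefinite, dual

Segment: wi-ba-k-de.
noun class: k- → class I.
definiteness: ba- → indefinite.
number: wi- → dual.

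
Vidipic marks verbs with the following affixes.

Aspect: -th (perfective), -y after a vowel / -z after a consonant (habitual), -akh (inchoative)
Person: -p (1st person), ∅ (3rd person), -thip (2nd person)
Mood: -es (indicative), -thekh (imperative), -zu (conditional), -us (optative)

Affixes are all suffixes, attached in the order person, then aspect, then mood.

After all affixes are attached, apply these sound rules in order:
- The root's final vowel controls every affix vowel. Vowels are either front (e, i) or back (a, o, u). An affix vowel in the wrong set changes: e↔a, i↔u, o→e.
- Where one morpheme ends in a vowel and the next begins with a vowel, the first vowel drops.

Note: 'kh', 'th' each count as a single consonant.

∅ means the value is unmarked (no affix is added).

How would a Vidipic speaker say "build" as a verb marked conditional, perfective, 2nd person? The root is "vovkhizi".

vovkhizithipthzi

Attach person 2nd person -thip → vovkhizithip.
Attach aspect perfective -th → vovkhizithipth.
Attach mood conditional -zu → vovkhizithipthzu.
Apply vowel harmony: vovkhizithipthzu → vovkhizithipthzi.
Vowel deletion: no change.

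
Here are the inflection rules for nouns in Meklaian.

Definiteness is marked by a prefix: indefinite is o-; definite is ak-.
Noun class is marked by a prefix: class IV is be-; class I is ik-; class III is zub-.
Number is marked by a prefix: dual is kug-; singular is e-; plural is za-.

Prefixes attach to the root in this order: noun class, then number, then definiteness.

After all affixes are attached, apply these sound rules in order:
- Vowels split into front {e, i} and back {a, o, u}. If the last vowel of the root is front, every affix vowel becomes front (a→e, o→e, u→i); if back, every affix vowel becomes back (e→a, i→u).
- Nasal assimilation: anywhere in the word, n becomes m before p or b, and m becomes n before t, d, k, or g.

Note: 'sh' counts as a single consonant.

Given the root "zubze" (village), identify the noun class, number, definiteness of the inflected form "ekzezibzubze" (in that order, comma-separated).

Segment: ak-za-zub-zubze.
noun class: zub- → class III.
number: za- → plural.
definiteness: ak- → definite.

class III, plural, definite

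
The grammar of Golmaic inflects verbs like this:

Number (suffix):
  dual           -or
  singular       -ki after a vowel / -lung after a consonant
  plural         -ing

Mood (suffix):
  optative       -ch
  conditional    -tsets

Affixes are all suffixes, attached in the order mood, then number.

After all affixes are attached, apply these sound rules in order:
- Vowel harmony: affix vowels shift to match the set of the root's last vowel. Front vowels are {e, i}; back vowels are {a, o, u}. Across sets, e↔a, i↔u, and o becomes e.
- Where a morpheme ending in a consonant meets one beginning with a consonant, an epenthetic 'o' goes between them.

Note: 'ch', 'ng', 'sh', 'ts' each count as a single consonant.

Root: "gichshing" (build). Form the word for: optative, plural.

Attach mood optative -ch → gichshingch.
Attach number plural -ing → gichshingching.
Vowel harmony: no change.
Apply epenthesis: gichshingching → gichshingoching.

gichshingoching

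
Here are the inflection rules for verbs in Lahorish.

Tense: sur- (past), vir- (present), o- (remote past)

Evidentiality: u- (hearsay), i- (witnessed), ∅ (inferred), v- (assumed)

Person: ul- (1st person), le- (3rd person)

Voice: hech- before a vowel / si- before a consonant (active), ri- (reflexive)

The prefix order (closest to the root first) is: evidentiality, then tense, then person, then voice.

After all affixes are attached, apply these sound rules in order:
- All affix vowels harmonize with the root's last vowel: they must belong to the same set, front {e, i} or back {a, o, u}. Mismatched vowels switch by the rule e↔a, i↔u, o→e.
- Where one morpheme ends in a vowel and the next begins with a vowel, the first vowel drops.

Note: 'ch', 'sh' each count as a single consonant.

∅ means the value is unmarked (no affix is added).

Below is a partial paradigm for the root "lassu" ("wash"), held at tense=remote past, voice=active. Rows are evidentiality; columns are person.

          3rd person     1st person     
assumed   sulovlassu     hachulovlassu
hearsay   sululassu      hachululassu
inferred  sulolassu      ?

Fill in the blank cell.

hachulolassu

evidentiality = inferred: zero marking, form stays lassu.
Attach tense remote past o- → olassu.
Attach person 1st person ul- → ulolassu.
Attach voice active hech- (before vowel 'u') → hechulolassu.
Apply vowel harmony: hechulolassu → hachulolassu.
Vowel deletion: no change.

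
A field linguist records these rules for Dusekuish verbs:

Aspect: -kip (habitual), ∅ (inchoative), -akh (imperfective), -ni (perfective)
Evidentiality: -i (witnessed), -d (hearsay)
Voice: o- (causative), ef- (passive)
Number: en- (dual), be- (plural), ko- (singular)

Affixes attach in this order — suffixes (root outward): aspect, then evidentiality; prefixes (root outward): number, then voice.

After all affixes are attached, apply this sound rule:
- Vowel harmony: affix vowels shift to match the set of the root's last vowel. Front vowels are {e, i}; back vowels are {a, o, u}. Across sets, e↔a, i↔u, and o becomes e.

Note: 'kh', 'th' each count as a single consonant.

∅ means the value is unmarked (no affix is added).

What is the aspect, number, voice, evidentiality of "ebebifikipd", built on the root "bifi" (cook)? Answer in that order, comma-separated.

habitual, plural, causative, hearsay

Segment: o-be-bifi-kip-d.
aspect: -kip → habitual.
number: be- → plural.
voice: o- → causative.
evidentiality: -d → hearsay.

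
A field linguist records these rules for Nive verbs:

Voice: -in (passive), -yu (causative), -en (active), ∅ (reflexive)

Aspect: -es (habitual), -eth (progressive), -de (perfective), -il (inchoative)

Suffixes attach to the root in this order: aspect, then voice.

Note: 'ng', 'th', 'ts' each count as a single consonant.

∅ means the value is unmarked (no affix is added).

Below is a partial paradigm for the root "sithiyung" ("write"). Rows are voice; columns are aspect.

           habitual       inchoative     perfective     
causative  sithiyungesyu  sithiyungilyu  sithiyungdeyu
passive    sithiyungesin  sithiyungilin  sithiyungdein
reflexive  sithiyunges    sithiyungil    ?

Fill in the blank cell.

Attach aspect perfective -de → sithiyungde.
voice = reflexive: zero marking, form stays sithiyungde.

sithiyungde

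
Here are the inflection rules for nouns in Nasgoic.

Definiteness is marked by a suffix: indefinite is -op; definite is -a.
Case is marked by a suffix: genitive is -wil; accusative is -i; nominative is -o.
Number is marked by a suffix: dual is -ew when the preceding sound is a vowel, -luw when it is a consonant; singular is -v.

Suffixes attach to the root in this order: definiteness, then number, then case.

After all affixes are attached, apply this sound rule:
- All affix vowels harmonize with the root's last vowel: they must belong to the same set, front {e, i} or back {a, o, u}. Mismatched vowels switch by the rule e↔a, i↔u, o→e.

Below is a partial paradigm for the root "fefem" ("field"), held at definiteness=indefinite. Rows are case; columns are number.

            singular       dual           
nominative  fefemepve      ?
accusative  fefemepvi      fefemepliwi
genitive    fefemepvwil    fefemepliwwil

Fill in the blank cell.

Attach definiteness indefinite -op → fefemop.
Attach number dual -luw (after consonant 'p') → fefemopluw.
Attach case nominative -o → fefemopluwo.
Apply vowel harmony: fefemopluwo → fefemepliwe.

fefemepliwe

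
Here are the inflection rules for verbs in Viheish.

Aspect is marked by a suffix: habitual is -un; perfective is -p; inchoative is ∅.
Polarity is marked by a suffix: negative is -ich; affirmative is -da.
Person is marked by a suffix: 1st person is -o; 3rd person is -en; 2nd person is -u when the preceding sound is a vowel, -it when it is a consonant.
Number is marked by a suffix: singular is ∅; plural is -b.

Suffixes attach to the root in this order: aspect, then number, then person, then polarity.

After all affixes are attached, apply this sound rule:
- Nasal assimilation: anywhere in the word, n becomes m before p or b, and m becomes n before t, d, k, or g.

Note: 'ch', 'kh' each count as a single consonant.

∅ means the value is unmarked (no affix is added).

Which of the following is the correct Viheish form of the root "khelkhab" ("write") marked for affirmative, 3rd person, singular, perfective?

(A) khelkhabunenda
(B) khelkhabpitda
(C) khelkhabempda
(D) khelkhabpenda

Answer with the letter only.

D

Attach aspect perfective -p → khelkhabp.
number = singular: zero marking, form stays khelkhabp.
Attach person 3rd person -en → khelkhabpen.
Attach polarity affirmative -da → khelkhabpenda.
Nasal assimilation: no change.
So the correct form is khelkhabpenda, option (D).
(B) khelkhabpitda is wrong: it uses 2nd person instead of 3rd person for person.
(C) khelkhabempda is wrong: it has the affixes in the wrong order.
(A) khelkhabunenda is wrong: it uses habitual instead of perfective for aspect.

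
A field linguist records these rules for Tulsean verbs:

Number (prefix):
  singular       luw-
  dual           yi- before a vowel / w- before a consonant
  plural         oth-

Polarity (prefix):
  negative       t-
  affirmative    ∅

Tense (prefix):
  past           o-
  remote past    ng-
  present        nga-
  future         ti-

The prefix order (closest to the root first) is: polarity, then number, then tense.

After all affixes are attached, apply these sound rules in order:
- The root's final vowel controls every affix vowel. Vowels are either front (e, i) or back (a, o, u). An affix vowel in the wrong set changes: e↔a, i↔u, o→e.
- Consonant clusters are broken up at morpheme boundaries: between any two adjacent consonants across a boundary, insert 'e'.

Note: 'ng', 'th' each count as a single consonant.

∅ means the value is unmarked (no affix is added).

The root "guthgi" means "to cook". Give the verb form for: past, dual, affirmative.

eweguthgi

polarity = affirmative: zero marking, form stays guthgi.
Attach number dual w- (before consonant 'g') → wguthgi.
Attach tense past o- → owguthgi.
Apply vowel harmony: owguthgi → ewguthgi.
Apply epenthesis: ewguthgi → eweguthgi.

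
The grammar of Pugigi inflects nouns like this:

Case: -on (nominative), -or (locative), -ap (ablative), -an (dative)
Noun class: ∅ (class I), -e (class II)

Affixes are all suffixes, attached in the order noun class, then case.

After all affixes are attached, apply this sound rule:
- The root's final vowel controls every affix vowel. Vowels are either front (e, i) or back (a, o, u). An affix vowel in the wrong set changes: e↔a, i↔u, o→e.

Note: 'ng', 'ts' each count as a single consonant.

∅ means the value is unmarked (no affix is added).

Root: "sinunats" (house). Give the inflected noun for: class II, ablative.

sinunatsaap

Attach noun class class II -e → sinunatse.
Attach case ablative -ap → sinunatseap.
Apply vowel harmony: sinunatseap → sinunatsaap.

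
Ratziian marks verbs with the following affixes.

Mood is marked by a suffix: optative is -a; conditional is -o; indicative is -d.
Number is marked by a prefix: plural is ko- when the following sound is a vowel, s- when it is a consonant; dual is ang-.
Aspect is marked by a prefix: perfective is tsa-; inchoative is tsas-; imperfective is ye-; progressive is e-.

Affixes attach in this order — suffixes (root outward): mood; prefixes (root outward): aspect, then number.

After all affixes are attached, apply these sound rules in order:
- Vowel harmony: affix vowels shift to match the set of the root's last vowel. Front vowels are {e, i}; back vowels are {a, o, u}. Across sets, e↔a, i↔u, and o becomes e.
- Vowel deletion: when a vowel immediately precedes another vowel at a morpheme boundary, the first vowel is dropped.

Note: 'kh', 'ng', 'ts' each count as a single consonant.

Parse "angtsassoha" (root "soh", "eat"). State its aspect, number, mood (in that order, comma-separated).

Segment: ang-tsas-soh-a.
aspect: tsas- → inchoative.
number: ang- → dual.
mood: -a → optative.

inchoative, dual, optative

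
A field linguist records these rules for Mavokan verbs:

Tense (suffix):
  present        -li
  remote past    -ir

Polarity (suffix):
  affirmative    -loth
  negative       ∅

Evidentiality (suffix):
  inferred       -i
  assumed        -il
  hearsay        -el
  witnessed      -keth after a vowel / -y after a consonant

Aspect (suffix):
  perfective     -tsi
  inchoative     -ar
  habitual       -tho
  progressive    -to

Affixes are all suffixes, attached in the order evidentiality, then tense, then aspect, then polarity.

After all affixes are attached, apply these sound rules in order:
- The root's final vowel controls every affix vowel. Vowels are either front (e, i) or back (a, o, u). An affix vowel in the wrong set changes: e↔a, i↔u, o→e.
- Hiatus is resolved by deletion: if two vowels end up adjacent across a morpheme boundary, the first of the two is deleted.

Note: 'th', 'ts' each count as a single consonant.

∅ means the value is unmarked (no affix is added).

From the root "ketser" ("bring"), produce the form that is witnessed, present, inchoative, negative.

ketseryler

Attach evidentiality witnessed -y (after consonant 'r') → ketsery.
Attach tense present -li → ketseryli.
Attach aspect inchoative -ar → ketseryliar.
polarity = negative: zero marking, form stays ketseryliar.
Apply vowel harmony: ketseryliar → ketserylier.
Apply vowel deletion: ketserylier → ketseryler.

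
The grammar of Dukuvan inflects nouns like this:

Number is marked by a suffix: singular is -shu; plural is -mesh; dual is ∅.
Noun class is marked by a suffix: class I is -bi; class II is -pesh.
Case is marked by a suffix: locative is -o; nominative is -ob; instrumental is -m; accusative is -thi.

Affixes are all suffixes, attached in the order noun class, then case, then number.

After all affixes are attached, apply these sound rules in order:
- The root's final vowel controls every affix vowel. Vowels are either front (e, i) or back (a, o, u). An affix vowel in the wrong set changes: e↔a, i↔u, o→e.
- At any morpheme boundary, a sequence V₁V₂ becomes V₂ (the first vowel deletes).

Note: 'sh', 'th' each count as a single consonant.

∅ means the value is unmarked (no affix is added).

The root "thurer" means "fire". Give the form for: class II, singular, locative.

Attach noun class class II -pesh → thurerpesh.
Attach case locative -o → thurerpesho.
Attach number singular -shu → thurerpeshoshu.
Apply vowel harmony: thurerpeshoshu → thurerpesheshi.
Vowel deletion: no change.

thurerpesheshi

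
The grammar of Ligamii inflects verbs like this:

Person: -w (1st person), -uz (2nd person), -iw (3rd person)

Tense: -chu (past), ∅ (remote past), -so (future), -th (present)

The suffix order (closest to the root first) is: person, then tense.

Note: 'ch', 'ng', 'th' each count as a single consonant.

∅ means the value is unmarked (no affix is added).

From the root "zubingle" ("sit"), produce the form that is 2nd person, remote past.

Attach person 2nd person -uz → zubingleuz.
tense = remote past: zero marking, form stays zubingleuz.

zubingleuz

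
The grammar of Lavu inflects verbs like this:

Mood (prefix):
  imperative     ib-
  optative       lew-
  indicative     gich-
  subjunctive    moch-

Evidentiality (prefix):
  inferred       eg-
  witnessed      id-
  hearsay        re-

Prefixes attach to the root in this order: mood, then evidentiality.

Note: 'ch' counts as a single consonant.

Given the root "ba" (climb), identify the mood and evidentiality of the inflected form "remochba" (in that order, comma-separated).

Segment: re-moch-ba.
mood: moch- → subjunctive.
evidentiality: re- → hearsay.

subjunctive, hearsay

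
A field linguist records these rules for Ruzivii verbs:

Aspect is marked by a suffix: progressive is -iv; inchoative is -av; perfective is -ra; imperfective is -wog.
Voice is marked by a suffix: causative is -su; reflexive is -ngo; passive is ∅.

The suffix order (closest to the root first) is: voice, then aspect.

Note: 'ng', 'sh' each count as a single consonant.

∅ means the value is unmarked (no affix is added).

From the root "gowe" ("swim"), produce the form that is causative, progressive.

Attach voice causative -su → gowesu.
Attach aspect progressive -iv → gowesuiv.

gowesuiv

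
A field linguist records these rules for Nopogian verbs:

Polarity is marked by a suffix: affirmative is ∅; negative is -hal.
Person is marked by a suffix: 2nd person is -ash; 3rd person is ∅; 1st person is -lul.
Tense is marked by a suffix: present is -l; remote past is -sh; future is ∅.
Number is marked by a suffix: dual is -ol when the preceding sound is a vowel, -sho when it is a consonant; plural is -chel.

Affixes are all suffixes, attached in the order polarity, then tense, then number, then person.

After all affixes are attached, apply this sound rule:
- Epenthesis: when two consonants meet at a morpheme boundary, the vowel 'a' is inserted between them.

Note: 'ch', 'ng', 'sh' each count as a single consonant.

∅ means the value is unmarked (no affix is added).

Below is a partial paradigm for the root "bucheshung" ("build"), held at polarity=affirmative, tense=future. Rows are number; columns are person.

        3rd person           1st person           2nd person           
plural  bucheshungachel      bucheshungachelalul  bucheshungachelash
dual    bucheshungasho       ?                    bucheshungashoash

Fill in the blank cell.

bucheshungasholul

polarity = affirmative: zero marking, form stays bucheshung.
tense = future: zero marking, form stays bucheshung.
Attach number dual -sho (after consonant 'ng') → bucheshungsho.
Attach person 1st person -lul → bucheshungsholul.
Apply epenthesis: bucheshungsholul → bucheshungasholul.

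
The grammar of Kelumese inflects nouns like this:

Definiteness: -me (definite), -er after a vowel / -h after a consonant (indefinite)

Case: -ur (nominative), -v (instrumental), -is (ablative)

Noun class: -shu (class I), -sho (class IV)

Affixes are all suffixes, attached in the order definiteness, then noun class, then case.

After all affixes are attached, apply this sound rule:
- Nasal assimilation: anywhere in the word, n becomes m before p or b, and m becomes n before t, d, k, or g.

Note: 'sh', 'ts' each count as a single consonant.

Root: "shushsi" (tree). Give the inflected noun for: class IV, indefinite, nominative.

shushsiershour

Attach definiteness indefinite -er (after vowel 'i') → shushsier.
Attach noun class class IV -sho → shushsiersho.
Attach case nominative -ur → shushsiershour.
Nasal assimilation: no change.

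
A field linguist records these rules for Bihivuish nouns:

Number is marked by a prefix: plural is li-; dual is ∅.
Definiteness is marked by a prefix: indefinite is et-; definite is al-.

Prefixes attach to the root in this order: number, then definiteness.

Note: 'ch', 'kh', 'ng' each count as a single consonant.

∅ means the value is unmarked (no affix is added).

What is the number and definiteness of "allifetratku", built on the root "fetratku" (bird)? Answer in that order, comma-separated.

plural, definite

Segment: al-li-fetratku.
number: li- → plural.
definiteness: al- → definite.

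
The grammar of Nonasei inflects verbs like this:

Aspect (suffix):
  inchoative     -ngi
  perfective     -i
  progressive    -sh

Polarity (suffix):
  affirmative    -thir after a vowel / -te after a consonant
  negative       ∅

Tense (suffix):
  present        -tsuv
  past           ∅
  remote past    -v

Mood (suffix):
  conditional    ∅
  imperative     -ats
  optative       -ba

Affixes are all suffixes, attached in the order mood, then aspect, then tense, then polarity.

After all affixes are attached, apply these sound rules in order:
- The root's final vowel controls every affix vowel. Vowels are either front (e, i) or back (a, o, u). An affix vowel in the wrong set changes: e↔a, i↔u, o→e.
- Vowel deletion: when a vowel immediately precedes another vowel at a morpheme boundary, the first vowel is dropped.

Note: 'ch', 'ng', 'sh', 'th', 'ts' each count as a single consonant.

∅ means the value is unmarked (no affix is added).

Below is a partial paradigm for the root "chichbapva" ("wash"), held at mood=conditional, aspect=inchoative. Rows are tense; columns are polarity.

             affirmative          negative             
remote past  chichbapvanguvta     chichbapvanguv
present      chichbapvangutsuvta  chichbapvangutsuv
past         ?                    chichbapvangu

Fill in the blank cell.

chichbapvanguthur

mood = conditional: zero marking, form stays chichbapva.
Attach aspect inchoative -ngi → chichbapvangi.
tense = past: zero marking, form stays chichbapvangi.
Attach polarity affirmative -thir (after vowel 'i') → chichbapvangithir.
Apply vowel harmony: chichbapvangithir → chichbapvanguthur.
Vowel deletion: no change.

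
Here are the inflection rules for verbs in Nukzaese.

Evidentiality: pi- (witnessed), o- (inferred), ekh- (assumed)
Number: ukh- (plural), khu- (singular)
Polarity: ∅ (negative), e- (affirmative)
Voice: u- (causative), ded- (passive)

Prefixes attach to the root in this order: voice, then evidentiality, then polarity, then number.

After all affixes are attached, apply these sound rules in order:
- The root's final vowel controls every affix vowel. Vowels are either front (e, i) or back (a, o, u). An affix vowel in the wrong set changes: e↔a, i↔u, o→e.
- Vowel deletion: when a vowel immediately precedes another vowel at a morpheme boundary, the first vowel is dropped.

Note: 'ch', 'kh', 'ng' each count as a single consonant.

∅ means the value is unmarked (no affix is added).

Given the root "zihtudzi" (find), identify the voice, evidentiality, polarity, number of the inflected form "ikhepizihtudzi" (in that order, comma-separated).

Segment: ukh-e-pi-u-zihtudzi.
voice: u- → causative.
evidentiality: pi- → witnessed.
polarity: e- → affirmative.
number: ukh- → plural.

causative, witnessed, affirmative, plural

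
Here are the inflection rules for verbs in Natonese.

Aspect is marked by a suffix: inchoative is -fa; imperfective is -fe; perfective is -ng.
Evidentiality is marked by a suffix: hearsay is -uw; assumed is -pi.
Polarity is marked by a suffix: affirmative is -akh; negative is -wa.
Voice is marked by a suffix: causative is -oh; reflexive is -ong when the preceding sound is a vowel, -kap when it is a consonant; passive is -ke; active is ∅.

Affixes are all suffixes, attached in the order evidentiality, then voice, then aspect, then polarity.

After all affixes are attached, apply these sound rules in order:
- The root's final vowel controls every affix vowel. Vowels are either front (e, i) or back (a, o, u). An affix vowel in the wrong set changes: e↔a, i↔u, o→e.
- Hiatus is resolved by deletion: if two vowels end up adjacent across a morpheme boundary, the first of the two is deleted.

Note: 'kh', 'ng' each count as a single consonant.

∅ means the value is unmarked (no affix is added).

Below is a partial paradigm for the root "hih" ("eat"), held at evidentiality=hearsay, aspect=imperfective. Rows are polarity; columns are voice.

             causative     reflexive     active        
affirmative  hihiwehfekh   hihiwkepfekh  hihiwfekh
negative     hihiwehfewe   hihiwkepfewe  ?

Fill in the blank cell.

Attach evidentiality hearsay -uw → hihuw.
voice = active: zero marking, form stays hihuw.
Attach aspect imperfective -fe → hihuwfe.
Attach polarity negative -wa → hihuwfewa.
Apply vowel harmony: hihuwfewa → hihiwfewe.
Vowel deletion: no change.

hihiwfewe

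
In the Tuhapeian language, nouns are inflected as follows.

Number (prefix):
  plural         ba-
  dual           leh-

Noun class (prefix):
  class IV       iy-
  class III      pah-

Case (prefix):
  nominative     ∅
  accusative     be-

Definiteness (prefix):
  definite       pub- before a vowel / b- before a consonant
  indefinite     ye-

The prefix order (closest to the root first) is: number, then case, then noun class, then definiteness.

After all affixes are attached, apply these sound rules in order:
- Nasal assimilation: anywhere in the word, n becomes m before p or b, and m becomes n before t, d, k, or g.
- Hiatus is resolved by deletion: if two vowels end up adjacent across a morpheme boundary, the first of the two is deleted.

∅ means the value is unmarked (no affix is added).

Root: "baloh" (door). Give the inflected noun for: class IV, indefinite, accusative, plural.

Attach number plural ba- → babaloh.
Attach case accusative be- → bebabaloh.
Attach noun class class IV iy- → iybebabaloh.
Attach definiteness indefinite ye- → yeiybebabaloh.
Nasal assimilation: no change.
Apply vowel deletion: yeiybebabaloh → yiybebabaloh.

yiybebabaloh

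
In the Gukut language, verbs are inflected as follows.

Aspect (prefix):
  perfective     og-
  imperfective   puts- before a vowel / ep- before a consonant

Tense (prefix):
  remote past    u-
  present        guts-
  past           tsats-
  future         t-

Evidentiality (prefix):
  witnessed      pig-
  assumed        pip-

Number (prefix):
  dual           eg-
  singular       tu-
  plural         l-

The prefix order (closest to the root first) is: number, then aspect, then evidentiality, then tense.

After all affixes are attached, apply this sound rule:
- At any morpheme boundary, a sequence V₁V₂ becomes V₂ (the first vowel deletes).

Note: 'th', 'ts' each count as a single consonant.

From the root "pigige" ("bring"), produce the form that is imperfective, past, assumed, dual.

tsatspipputsegpigige

Attach number dual eg- → egpigige.
Attach aspect imperfective puts- (before vowel 'e') → putsegpigige.
Attach evidentiality assumed pip- → pipputsegpigige.
Attach tense past tsats- → tsatspipputsegpigige.
Vowel deletion: no change.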